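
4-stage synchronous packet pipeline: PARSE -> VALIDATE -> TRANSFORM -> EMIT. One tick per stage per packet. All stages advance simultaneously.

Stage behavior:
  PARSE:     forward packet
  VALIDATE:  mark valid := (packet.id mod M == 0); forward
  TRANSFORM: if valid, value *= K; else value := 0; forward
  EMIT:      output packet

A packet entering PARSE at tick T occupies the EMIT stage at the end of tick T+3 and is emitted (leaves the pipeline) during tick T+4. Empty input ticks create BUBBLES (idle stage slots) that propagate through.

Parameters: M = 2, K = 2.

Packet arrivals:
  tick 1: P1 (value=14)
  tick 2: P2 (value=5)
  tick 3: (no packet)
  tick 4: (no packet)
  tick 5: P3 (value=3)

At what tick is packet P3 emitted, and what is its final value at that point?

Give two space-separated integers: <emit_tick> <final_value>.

Answer: 9 0

Derivation:
Tick 1: [PARSE:P1(v=14,ok=F), VALIDATE:-, TRANSFORM:-, EMIT:-] out:-; in:P1
Tick 2: [PARSE:P2(v=5,ok=F), VALIDATE:P1(v=14,ok=F), TRANSFORM:-, EMIT:-] out:-; in:P2
Tick 3: [PARSE:-, VALIDATE:P2(v=5,ok=T), TRANSFORM:P1(v=0,ok=F), EMIT:-] out:-; in:-
Tick 4: [PARSE:-, VALIDATE:-, TRANSFORM:P2(v=10,ok=T), EMIT:P1(v=0,ok=F)] out:-; in:-
Tick 5: [PARSE:P3(v=3,ok=F), VALIDATE:-, TRANSFORM:-, EMIT:P2(v=10,ok=T)] out:P1(v=0); in:P3
Tick 6: [PARSE:-, VALIDATE:P3(v=3,ok=F), TRANSFORM:-, EMIT:-] out:P2(v=10); in:-
Tick 7: [PARSE:-, VALIDATE:-, TRANSFORM:P3(v=0,ok=F), EMIT:-] out:-; in:-
Tick 8: [PARSE:-, VALIDATE:-, TRANSFORM:-, EMIT:P3(v=0,ok=F)] out:-; in:-
Tick 9: [PARSE:-, VALIDATE:-, TRANSFORM:-, EMIT:-] out:P3(v=0); in:-
P3: arrives tick 5, valid=False (id=3, id%2=1), emit tick 9, final value 0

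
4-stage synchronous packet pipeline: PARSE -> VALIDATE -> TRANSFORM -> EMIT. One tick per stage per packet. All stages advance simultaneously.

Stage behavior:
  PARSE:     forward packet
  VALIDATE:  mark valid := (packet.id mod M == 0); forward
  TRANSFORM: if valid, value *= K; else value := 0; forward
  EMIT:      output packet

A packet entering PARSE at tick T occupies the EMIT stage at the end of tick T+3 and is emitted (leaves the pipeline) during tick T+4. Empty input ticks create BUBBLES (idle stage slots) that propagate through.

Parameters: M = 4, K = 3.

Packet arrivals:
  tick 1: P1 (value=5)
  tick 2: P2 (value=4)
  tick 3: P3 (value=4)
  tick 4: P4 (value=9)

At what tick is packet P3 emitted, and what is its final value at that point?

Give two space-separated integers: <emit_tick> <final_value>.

Answer: 7 0

Derivation:
Tick 1: [PARSE:P1(v=5,ok=F), VALIDATE:-, TRANSFORM:-, EMIT:-] out:-; in:P1
Tick 2: [PARSE:P2(v=4,ok=F), VALIDATE:P1(v=5,ok=F), TRANSFORM:-, EMIT:-] out:-; in:P2
Tick 3: [PARSE:P3(v=4,ok=F), VALIDATE:P2(v=4,ok=F), TRANSFORM:P1(v=0,ok=F), EMIT:-] out:-; in:P3
Tick 4: [PARSE:P4(v=9,ok=F), VALIDATE:P3(v=4,ok=F), TRANSFORM:P2(v=0,ok=F), EMIT:P1(v=0,ok=F)] out:-; in:P4
Tick 5: [PARSE:-, VALIDATE:P4(v=9,ok=T), TRANSFORM:P3(v=0,ok=F), EMIT:P2(v=0,ok=F)] out:P1(v=0); in:-
Tick 6: [PARSE:-, VALIDATE:-, TRANSFORM:P4(v=27,ok=T), EMIT:P3(v=0,ok=F)] out:P2(v=0); in:-
Tick 7: [PARSE:-, VALIDATE:-, TRANSFORM:-, EMIT:P4(v=27,ok=T)] out:P3(v=0); in:-
Tick 8: [PARSE:-, VALIDATE:-, TRANSFORM:-, EMIT:-] out:P4(v=27); in:-
P3: arrives tick 3, valid=False (id=3, id%4=3), emit tick 7, final value 0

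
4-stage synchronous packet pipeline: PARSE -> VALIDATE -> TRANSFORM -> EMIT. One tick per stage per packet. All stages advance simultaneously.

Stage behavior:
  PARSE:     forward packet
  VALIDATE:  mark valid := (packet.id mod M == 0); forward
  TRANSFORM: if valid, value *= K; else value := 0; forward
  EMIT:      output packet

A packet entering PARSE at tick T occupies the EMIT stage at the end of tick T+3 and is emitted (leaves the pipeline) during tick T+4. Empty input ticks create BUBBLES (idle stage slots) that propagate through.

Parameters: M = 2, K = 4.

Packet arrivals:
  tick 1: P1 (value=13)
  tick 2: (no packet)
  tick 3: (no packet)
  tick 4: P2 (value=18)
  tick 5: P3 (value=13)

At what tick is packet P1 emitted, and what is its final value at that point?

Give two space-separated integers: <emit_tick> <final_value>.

Tick 1: [PARSE:P1(v=13,ok=F), VALIDATE:-, TRANSFORM:-, EMIT:-] out:-; in:P1
Tick 2: [PARSE:-, VALIDATE:P1(v=13,ok=F), TRANSFORM:-, EMIT:-] out:-; in:-
Tick 3: [PARSE:-, VALIDATE:-, TRANSFORM:P1(v=0,ok=F), EMIT:-] out:-; in:-
Tick 4: [PARSE:P2(v=18,ok=F), VALIDATE:-, TRANSFORM:-, EMIT:P1(v=0,ok=F)] out:-; in:P2
Tick 5: [PARSE:P3(v=13,ok=F), VALIDATE:P2(v=18,ok=T), TRANSFORM:-, EMIT:-] out:P1(v=0); in:P3
Tick 6: [PARSE:-, VALIDATE:P3(v=13,ok=F), TRANSFORM:P2(v=72,ok=T), EMIT:-] out:-; in:-
Tick 7: [PARSE:-, VALIDATE:-, TRANSFORM:P3(v=0,ok=F), EMIT:P2(v=72,ok=T)] out:-; in:-
Tick 8: [PARSE:-, VALIDATE:-, TRANSFORM:-, EMIT:P3(v=0,ok=F)] out:P2(v=72); in:-
Tick 9: [PARSE:-, VALIDATE:-, TRANSFORM:-, EMIT:-] out:P3(v=0); in:-
P1: arrives tick 1, valid=False (id=1, id%2=1), emit tick 5, final value 0

Answer: 5 0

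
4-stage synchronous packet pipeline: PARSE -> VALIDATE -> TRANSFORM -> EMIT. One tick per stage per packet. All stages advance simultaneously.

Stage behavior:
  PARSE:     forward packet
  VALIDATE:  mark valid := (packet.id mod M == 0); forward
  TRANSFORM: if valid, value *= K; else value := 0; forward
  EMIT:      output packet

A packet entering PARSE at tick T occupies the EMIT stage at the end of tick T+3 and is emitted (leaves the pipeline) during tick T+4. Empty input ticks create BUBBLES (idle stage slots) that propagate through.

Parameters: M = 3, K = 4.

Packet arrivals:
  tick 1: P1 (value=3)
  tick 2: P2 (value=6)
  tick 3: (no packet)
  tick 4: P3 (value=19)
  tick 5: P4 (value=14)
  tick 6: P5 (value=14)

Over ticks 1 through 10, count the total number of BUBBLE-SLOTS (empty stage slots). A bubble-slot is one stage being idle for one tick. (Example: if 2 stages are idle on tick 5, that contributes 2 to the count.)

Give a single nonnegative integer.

Answer: 20

Derivation:
Tick 1: [PARSE:P1(v=3,ok=F), VALIDATE:-, TRANSFORM:-, EMIT:-] out:-; bubbles=3
Tick 2: [PARSE:P2(v=6,ok=F), VALIDATE:P1(v=3,ok=F), TRANSFORM:-, EMIT:-] out:-; bubbles=2
Tick 3: [PARSE:-, VALIDATE:P2(v=6,ok=F), TRANSFORM:P1(v=0,ok=F), EMIT:-] out:-; bubbles=2
Tick 4: [PARSE:P3(v=19,ok=F), VALIDATE:-, TRANSFORM:P2(v=0,ok=F), EMIT:P1(v=0,ok=F)] out:-; bubbles=1
Tick 5: [PARSE:P4(v=14,ok=F), VALIDATE:P3(v=19,ok=T), TRANSFORM:-, EMIT:P2(v=0,ok=F)] out:P1(v=0); bubbles=1
Tick 6: [PARSE:P5(v=14,ok=F), VALIDATE:P4(v=14,ok=F), TRANSFORM:P3(v=76,ok=T), EMIT:-] out:P2(v=0); bubbles=1
Tick 7: [PARSE:-, VALIDATE:P5(v=14,ok=F), TRANSFORM:P4(v=0,ok=F), EMIT:P3(v=76,ok=T)] out:-; bubbles=1
Tick 8: [PARSE:-, VALIDATE:-, TRANSFORM:P5(v=0,ok=F), EMIT:P4(v=0,ok=F)] out:P3(v=76); bubbles=2
Tick 9: [PARSE:-, VALIDATE:-, TRANSFORM:-, EMIT:P5(v=0,ok=F)] out:P4(v=0); bubbles=3
Tick 10: [PARSE:-, VALIDATE:-, TRANSFORM:-, EMIT:-] out:P5(v=0); bubbles=4
Total bubble-slots: 20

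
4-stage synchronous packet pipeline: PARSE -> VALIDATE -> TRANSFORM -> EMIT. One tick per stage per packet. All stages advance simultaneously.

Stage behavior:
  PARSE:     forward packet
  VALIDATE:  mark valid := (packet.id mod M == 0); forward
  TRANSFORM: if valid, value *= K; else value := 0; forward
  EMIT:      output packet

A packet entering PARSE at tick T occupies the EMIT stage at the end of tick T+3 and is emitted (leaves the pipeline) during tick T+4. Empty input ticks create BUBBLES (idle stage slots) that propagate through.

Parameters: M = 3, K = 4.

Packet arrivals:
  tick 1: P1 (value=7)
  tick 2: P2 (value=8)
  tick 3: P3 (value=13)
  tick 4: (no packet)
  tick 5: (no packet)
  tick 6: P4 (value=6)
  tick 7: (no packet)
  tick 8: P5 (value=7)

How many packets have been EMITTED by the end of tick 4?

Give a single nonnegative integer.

Answer: 0

Derivation:
Tick 1: [PARSE:P1(v=7,ok=F), VALIDATE:-, TRANSFORM:-, EMIT:-] out:-; in:P1
Tick 2: [PARSE:P2(v=8,ok=F), VALIDATE:P1(v=7,ok=F), TRANSFORM:-, EMIT:-] out:-; in:P2
Tick 3: [PARSE:P3(v=13,ok=F), VALIDATE:P2(v=8,ok=F), TRANSFORM:P1(v=0,ok=F), EMIT:-] out:-; in:P3
Tick 4: [PARSE:-, VALIDATE:P3(v=13,ok=T), TRANSFORM:P2(v=0,ok=F), EMIT:P1(v=0,ok=F)] out:-; in:-
Emitted by tick 4: []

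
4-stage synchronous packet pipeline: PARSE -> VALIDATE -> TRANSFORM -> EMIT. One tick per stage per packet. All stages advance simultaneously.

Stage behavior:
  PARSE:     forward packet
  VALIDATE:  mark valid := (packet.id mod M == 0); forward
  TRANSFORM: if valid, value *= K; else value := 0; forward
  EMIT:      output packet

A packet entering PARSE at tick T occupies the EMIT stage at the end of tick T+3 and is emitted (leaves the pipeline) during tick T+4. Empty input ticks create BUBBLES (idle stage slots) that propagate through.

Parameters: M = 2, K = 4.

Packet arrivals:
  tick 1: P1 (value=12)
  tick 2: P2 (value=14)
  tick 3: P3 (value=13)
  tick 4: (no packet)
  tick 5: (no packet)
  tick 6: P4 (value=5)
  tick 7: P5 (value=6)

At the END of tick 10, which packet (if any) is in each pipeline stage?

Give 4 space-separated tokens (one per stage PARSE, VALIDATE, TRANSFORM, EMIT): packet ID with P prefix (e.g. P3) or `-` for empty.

Answer: - - - P5

Derivation:
Tick 1: [PARSE:P1(v=12,ok=F), VALIDATE:-, TRANSFORM:-, EMIT:-] out:-; in:P1
Tick 2: [PARSE:P2(v=14,ok=F), VALIDATE:P1(v=12,ok=F), TRANSFORM:-, EMIT:-] out:-; in:P2
Tick 3: [PARSE:P3(v=13,ok=F), VALIDATE:P2(v=14,ok=T), TRANSFORM:P1(v=0,ok=F), EMIT:-] out:-; in:P3
Tick 4: [PARSE:-, VALIDATE:P3(v=13,ok=F), TRANSFORM:P2(v=56,ok=T), EMIT:P1(v=0,ok=F)] out:-; in:-
Tick 5: [PARSE:-, VALIDATE:-, TRANSFORM:P3(v=0,ok=F), EMIT:P2(v=56,ok=T)] out:P1(v=0); in:-
Tick 6: [PARSE:P4(v=5,ok=F), VALIDATE:-, TRANSFORM:-, EMIT:P3(v=0,ok=F)] out:P2(v=56); in:P4
Tick 7: [PARSE:P5(v=6,ok=F), VALIDATE:P4(v=5,ok=T), TRANSFORM:-, EMIT:-] out:P3(v=0); in:P5
Tick 8: [PARSE:-, VALIDATE:P5(v=6,ok=F), TRANSFORM:P4(v=20,ok=T), EMIT:-] out:-; in:-
Tick 9: [PARSE:-, VALIDATE:-, TRANSFORM:P5(v=0,ok=F), EMIT:P4(v=20,ok=T)] out:-; in:-
Tick 10: [PARSE:-, VALIDATE:-, TRANSFORM:-, EMIT:P5(v=0,ok=F)] out:P4(v=20); in:-
At end of tick 10: ['-', '-', '-', 'P5']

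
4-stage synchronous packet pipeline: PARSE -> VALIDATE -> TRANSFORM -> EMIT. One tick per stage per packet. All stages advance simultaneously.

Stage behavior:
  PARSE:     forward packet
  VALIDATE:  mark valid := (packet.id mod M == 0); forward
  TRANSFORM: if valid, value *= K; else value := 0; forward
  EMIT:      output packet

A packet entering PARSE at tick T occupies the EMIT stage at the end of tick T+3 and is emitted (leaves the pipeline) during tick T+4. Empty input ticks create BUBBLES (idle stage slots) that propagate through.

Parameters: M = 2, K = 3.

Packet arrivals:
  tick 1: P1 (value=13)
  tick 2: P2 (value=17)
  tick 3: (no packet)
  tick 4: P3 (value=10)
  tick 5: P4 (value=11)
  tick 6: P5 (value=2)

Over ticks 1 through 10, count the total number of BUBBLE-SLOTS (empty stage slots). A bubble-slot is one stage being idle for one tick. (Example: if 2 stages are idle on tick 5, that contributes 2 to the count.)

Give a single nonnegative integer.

Answer: 20

Derivation:
Tick 1: [PARSE:P1(v=13,ok=F), VALIDATE:-, TRANSFORM:-, EMIT:-] out:-; bubbles=3
Tick 2: [PARSE:P2(v=17,ok=F), VALIDATE:P1(v=13,ok=F), TRANSFORM:-, EMIT:-] out:-; bubbles=2
Tick 3: [PARSE:-, VALIDATE:P2(v=17,ok=T), TRANSFORM:P1(v=0,ok=F), EMIT:-] out:-; bubbles=2
Tick 4: [PARSE:P3(v=10,ok=F), VALIDATE:-, TRANSFORM:P2(v=51,ok=T), EMIT:P1(v=0,ok=F)] out:-; bubbles=1
Tick 5: [PARSE:P4(v=11,ok=F), VALIDATE:P3(v=10,ok=F), TRANSFORM:-, EMIT:P2(v=51,ok=T)] out:P1(v=0); bubbles=1
Tick 6: [PARSE:P5(v=2,ok=F), VALIDATE:P4(v=11,ok=T), TRANSFORM:P3(v=0,ok=F), EMIT:-] out:P2(v=51); bubbles=1
Tick 7: [PARSE:-, VALIDATE:P5(v=2,ok=F), TRANSFORM:P4(v=33,ok=T), EMIT:P3(v=0,ok=F)] out:-; bubbles=1
Tick 8: [PARSE:-, VALIDATE:-, TRANSFORM:P5(v=0,ok=F), EMIT:P4(v=33,ok=T)] out:P3(v=0); bubbles=2
Tick 9: [PARSE:-, VALIDATE:-, TRANSFORM:-, EMIT:P5(v=0,ok=F)] out:P4(v=33); bubbles=3
Tick 10: [PARSE:-, VALIDATE:-, TRANSFORM:-, EMIT:-] out:P5(v=0); bubbles=4
Total bubble-slots: 20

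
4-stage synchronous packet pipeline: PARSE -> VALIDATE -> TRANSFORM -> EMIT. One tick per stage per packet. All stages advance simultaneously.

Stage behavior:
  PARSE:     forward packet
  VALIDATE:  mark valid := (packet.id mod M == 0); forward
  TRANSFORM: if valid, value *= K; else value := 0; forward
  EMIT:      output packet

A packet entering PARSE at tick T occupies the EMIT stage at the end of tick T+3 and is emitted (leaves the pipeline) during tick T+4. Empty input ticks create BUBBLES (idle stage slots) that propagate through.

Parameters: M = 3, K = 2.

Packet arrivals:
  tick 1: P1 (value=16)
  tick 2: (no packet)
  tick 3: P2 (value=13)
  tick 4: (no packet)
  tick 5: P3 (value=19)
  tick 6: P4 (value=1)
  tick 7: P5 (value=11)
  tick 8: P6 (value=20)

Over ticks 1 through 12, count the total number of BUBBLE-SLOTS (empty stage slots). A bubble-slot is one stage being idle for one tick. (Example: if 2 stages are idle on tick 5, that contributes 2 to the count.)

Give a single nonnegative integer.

Answer: 24

Derivation:
Tick 1: [PARSE:P1(v=16,ok=F), VALIDATE:-, TRANSFORM:-, EMIT:-] out:-; bubbles=3
Tick 2: [PARSE:-, VALIDATE:P1(v=16,ok=F), TRANSFORM:-, EMIT:-] out:-; bubbles=3
Tick 3: [PARSE:P2(v=13,ok=F), VALIDATE:-, TRANSFORM:P1(v=0,ok=F), EMIT:-] out:-; bubbles=2
Tick 4: [PARSE:-, VALIDATE:P2(v=13,ok=F), TRANSFORM:-, EMIT:P1(v=0,ok=F)] out:-; bubbles=2
Tick 5: [PARSE:P3(v=19,ok=F), VALIDATE:-, TRANSFORM:P2(v=0,ok=F), EMIT:-] out:P1(v=0); bubbles=2
Tick 6: [PARSE:P4(v=1,ok=F), VALIDATE:P3(v=19,ok=T), TRANSFORM:-, EMIT:P2(v=0,ok=F)] out:-; bubbles=1
Tick 7: [PARSE:P5(v=11,ok=F), VALIDATE:P4(v=1,ok=F), TRANSFORM:P3(v=38,ok=T), EMIT:-] out:P2(v=0); bubbles=1
Tick 8: [PARSE:P6(v=20,ok=F), VALIDATE:P5(v=11,ok=F), TRANSFORM:P4(v=0,ok=F), EMIT:P3(v=38,ok=T)] out:-; bubbles=0
Tick 9: [PARSE:-, VALIDATE:P6(v=20,ok=T), TRANSFORM:P5(v=0,ok=F), EMIT:P4(v=0,ok=F)] out:P3(v=38); bubbles=1
Tick 10: [PARSE:-, VALIDATE:-, TRANSFORM:P6(v=40,ok=T), EMIT:P5(v=0,ok=F)] out:P4(v=0); bubbles=2
Tick 11: [PARSE:-, VALIDATE:-, TRANSFORM:-, EMIT:P6(v=40,ok=T)] out:P5(v=0); bubbles=3
Tick 12: [PARSE:-, VALIDATE:-, TRANSFORM:-, EMIT:-] out:P6(v=40); bubbles=4
Total bubble-slots: 24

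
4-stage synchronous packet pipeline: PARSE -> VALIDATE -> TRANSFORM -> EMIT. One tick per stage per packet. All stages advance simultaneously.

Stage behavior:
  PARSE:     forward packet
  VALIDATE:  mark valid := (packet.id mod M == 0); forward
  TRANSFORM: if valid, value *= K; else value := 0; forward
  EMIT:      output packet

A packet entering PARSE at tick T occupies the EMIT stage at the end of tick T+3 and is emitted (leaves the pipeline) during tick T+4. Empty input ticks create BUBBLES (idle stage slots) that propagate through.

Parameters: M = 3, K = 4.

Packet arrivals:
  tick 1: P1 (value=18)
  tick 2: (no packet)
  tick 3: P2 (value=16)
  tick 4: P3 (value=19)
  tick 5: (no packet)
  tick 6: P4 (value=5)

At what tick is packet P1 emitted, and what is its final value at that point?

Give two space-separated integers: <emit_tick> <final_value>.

Tick 1: [PARSE:P1(v=18,ok=F), VALIDATE:-, TRANSFORM:-, EMIT:-] out:-; in:P1
Tick 2: [PARSE:-, VALIDATE:P1(v=18,ok=F), TRANSFORM:-, EMIT:-] out:-; in:-
Tick 3: [PARSE:P2(v=16,ok=F), VALIDATE:-, TRANSFORM:P1(v=0,ok=F), EMIT:-] out:-; in:P2
Tick 4: [PARSE:P3(v=19,ok=F), VALIDATE:P2(v=16,ok=F), TRANSFORM:-, EMIT:P1(v=0,ok=F)] out:-; in:P3
Tick 5: [PARSE:-, VALIDATE:P3(v=19,ok=T), TRANSFORM:P2(v=0,ok=F), EMIT:-] out:P1(v=0); in:-
Tick 6: [PARSE:P4(v=5,ok=F), VALIDATE:-, TRANSFORM:P3(v=76,ok=T), EMIT:P2(v=0,ok=F)] out:-; in:P4
Tick 7: [PARSE:-, VALIDATE:P4(v=5,ok=F), TRANSFORM:-, EMIT:P3(v=76,ok=T)] out:P2(v=0); in:-
Tick 8: [PARSE:-, VALIDATE:-, TRANSFORM:P4(v=0,ok=F), EMIT:-] out:P3(v=76); in:-
Tick 9: [PARSE:-, VALIDATE:-, TRANSFORM:-, EMIT:P4(v=0,ok=F)] out:-; in:-
Tick 10: [PARSE:-, VALIDATE:-, TRANSFORM:-, EMIT:-] out:P4(v=0); in:-
P1: arrives tick 1, valid=False (id=1, id%3=1), emit tick 5, final value 0

Answer: 5 0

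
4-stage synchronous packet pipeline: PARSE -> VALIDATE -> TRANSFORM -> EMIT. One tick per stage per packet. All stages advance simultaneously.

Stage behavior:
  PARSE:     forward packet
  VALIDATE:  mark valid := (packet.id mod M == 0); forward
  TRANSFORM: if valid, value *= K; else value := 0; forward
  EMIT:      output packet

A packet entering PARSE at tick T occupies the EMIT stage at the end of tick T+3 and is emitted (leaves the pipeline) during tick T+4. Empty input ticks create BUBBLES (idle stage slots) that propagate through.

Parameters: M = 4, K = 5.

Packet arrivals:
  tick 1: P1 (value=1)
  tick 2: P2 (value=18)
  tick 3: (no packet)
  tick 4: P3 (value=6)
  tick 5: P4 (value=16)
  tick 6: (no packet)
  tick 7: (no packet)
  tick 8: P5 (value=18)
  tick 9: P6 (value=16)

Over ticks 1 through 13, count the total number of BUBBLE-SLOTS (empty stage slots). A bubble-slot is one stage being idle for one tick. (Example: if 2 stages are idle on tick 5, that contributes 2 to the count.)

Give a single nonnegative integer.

Tick 1: [PARSE:P1(v=1,ok=F), VALIDATE:-, TRANSFORM:-, EMIT:-] out:-; bubbles=3
Tick 2: [PARSE:P2(v=18,ok=F), VALIDATE:P1(v=1,ok=F), TRANSFORM:-, EMIT:-] out:-; bubbles=2
Tick 3: [PARSE:-, VALIDATE:P2(v=18,ok=F), TRANSFORM:P1(v=0,ok=F), EMIT:-] out:-; bubbles=2
Tick 4: [PARSE:P3(v=6,ok=F), VALIDATE:-, TRANSFORM:P2(v=0,ok=F), EMIT:P1(v=0,ok=F)] out:-; bubbles=1
Tick 5: [PARSE:P4(v=16,ok=F), VALIDATE:P3(v=6,ok=F), TRANSFORM:-, EMIT:P2(v=0,ok=F)] out:P1(v=0); bubbles=1
Tick 6: [PARSE:-, VALIDATE:P4(v=16,ok=T), TRANSFORM:P3(v=0,ok=F), EMIT:-] out:P2(v=0); bubbles=2
Tick 7: [PARSE:-, VALIDATE:-, TRANSFORM:P4(v=80,ok=T), EMIT:P3(v=0,ok=F)] out:-; bubbles=2
Tick 8: [PARSE:P5(v=18,ok=F), VALIDATE:-, TRANSFORM:-, EMIT:P4(v=80,ok=T)] out:P3(v=0); bubbles=2
Tick 9: [PARSE:P6(v=16,ok=F), VALIDATE:P5(v=18,ok=F), TRANSFORM:-, EMIT:-] out:P4(v=80); bubbles=2
Tick 10: [PARSE:-, VALIDATE:P6(v=16,ok=F), TRANSFORM:P5(v=0,ok=F), EMIT:-] out:-; bubbles=2
Tick 11: [PARSE:-, VALIDATE:-, TRANSFORM:P6(v=0,ok=F), EMIT:P5(v=0,ok=F)] out:-; bubbles=2
Tick 12: [PARSE:-, VALIDATE:-, TRANSFORM:-, EMIT:P6(v=0,ok=F)] out:P5(v=0); bubbles=3
Tick 13: [PARSE:-, VALIDATE:-, TRANSFORM:-, EMIT:-] out:P6(v=0); bubbles=4
Total bubble-slots: 28

Answer: 28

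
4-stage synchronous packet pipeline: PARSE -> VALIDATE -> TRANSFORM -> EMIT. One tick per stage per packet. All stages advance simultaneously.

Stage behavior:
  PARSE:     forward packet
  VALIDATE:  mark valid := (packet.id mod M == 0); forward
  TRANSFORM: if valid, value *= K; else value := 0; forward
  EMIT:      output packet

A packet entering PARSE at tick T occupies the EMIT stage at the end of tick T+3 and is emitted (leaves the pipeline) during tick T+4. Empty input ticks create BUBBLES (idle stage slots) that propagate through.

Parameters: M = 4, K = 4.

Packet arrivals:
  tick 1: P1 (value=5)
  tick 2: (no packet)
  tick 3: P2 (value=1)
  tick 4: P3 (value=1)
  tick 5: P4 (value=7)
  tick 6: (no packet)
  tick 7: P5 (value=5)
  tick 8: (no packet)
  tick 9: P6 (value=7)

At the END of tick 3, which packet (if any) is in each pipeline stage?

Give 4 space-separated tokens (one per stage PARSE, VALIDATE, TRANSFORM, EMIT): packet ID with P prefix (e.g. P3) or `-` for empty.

Tick 1: [PARSE:P1(v=5,ok=F), VALIDATE:-, TRANSFORM:-, EMIT:-] out:-; in:P1
Tick 2: [PARSE:-, VALIDATE:P1(v=5,ok=F), TRANSFORM:-, EMIT:-] out:-; in:-
Tick 3: [PARSE:P2(v=1,ok=F), VALIDATE:-, TRANSFORM:P1(v=0,ok=F), EMIT:-] out:-; in:P2
At end of tick 3: ['P2', '-', 'P1', '-']

Answer: P2 - P1 -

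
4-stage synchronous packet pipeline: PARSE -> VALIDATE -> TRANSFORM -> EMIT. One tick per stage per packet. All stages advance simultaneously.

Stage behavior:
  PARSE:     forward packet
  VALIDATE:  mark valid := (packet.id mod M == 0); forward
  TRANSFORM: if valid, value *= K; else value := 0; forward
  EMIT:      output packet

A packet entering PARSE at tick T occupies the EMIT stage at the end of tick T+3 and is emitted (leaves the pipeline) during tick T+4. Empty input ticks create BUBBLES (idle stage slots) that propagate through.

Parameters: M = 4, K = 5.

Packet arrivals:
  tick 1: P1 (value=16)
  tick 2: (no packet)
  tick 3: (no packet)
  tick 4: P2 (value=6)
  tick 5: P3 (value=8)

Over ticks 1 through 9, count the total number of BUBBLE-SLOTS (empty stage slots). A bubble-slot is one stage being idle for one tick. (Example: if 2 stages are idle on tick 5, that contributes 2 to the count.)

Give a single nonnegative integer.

Tick 1: [PARSE:P1(v=16,ok=F), VALIDATE:-, TRANSFORM:-, EMIT:-] out:-; bubbles=3
Tick 2: [PARSE:-, VALIDATE:P1(v=16,ok=F), TRANSFORM:-, EMIT:-] out:-; bubbles=3
Tick 3: [PARSE:-, VALIDATE:-, TRANSFORM:P1(v=0,ok=F), EMIT:-] out:-; bubbles=3
Tick 4: [PARSE:P2(v=6,ok=F), VALIDATE:-, TRANSFORM:-, EMIT:P1(v=0,ok=F)] out:-; bubbles=2
Tick 5: [PARSE:P3(v=8,ok=F), VALIDATE:P2(v=6,ok=F), TRANSFORM:-, EMIT:-] out:P1(v=0); bubbles=2
Tick 6: [PARSE:-, VALIDATE:P3(v=8,ok=F), TRANSFORM:P2(v=0,ok=F), EMIT:-] out:-; bubbles=2
Tick 7: [PARSE:-, VALIDATE:-, TRANSFORM:P3(v=0,ok=F), EMIT:P2(v=0,ok=F)] out:-; bubbles=2
Tick 8: [PARSE:-, VALIDATE:-, TRANSFORM:-, EMIT:P3(v=0,ok=F)] out:P2(v=0); bubbles=3
Tick 9: [PARSE:-, VALIDATE:-, TRANSFORM:-, EMIT:-] out:P3(v=0); bubbles=4
Total bubble-slots: 24

Answer: 24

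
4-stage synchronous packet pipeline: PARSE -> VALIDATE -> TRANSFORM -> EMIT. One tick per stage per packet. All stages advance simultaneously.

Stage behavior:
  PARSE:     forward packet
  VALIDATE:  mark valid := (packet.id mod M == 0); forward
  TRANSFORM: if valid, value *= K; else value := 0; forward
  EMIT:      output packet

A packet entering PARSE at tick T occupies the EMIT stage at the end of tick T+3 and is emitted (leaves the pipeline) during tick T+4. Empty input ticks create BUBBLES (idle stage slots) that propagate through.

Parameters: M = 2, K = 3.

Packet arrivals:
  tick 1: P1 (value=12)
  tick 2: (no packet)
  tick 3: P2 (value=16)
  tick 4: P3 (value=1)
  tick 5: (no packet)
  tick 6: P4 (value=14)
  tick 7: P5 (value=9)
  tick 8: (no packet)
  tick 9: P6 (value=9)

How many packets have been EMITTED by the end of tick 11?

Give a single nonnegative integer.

Tick 1: [PARSE:P1(v=12,ok=F), VALIDATE:-, TRANSFORM:-, EMIT:-] out:-; in:P1
Tick 2: [PARSE:-, VALIDATE:P1(v=12,ok=F), TRANSFORM:-, EMIT:-] out:-; in:-
Tick 3: [PARSE:P2(v=16,ok=F), VALIDATE:-, TRANSFORM:P1(v=0,ok=F), EMIT:-] out:-; in:P2
Tick 4: [PARSE:P3(v=1,ok=F), VALIDATE:P2(v=16,ok=T), TRANSFORM:-, EMIT:P1(v=0,ok=F)] out:-; in:P3
Tick 5: [PARSE:-, VALIDATE:P3(v=1,ok=F), TRANSFORM:P2(v=48,ok=T), EMIT:-] out:P1(v=0); in:-
Tick 6: [PARSE:P4(v=14,ok=F), VALIDATE:-, TRANSFORM:P3(v=0,ok=F), EMIT:P2(v=48,ok=T)] out:-; in:P4
Tick 7: [PARSE:P5(v=9,ok=F), VALIDATE:P4(v=14,ok=T), TRANSFORM:-, EMIT:P3(v=0,ok=F)] out:P2(v=48); in:P5
Tick 8: [PARSE:-, VALIDATE:P5(v=9,ok=F), TRANSFORM:P4(v=42,ok=T), EMIT:-] out:P3(v=0); in:-
Tick 9: [PARSE:P6(v=9,ok=F), VALIDATE:-, TRANSFORM:P5(v=0,ok=F), EMIT:P4(v=42,ok=T)] out:-; in:P6
Tick 10: [PARSE:-, VALIDATE:P6(v=9,ok=T), TRANSFORM:-, EMIT:P5(v=0,ok=F)] out:P4(v=42); in:-
Tick 11: [PARSE:-, VALIDATE:-, TRANSFORM:P6(v=27,ok=T), EMIT:-] out:P5(v=0); in:-
Emitted by tick 11: ['P1', 'P2', 'P3', 'P4', 'P5']

Answer: 5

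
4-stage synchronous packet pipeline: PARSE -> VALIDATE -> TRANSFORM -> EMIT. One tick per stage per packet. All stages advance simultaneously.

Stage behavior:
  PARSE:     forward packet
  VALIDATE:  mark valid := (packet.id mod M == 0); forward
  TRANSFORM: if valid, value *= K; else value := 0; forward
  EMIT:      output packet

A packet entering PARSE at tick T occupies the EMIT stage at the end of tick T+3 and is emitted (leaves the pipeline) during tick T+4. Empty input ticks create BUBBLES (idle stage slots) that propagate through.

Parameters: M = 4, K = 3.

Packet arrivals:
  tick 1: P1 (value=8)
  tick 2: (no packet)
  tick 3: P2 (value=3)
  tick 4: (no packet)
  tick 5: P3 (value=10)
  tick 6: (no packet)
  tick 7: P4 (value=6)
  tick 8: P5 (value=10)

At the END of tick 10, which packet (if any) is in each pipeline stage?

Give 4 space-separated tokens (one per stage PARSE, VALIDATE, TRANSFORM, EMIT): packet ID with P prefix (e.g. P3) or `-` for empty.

Answer: - - P5 P4

Derivation:
Tick 1: [PARSE:P1(v=8,ok=F), VALIDATE:-, TRANSFORM:-, EMIT:-] out:-; in:P1
Tick 2: [PARSE:-, VALIDATE:P1(v=8,ok=F), TRANSFORM:-, EMIT:-] out:-; in:-
Tick 3: [PARSE:P2(v=3,ok=F), VALIDATE:-, TRANSFORM:P1(v=0,ok=F), EMIT:-] out:-; in:P2
Tick 4: [PARSE:-, VALIDATE:P2(v=3,ok=F), TRANSFORM:-, EMIT:P1(v=0,ok=F)] out:-; in:-
Tick 5: [PARSE:P3(v=10,ok=F), VALIDATE:-, TRANSFORM:P2(v=0,ok=F), EMIT:-] out:P1(v=0); in:P3
Tick 6: [PARSE:-, VALIDATE:P3(v=10,ok=F), TRANSFORM:-, EMIT:P2(v=0,ok=F)] out:-; in:-
Tick 7: [PARSE:P4(v=6,ok=F), VALIDATE:-, TRANSFORM:P3(v=0,ok=F), EMIT:-] out:P2(v=0); in:P4
Tick 8: [PARSE:P5(v=10,ok=F), VALIDATE:P4(v=6,ok=T), TRANSFORM:-, EMIT:P3(v=0,ok=F)] out:-; in:P5
Tick 9: [PARSE:-, VALIDATE:P5(v=10,ok=F), TRANSFORM:P4(v=18,ok=T), EMIT:-] out:P3(v=0); in:-
Tick 10: [PARSE:-, VALIDATE:-, TRANSFORM:P5(v=0,ok=F), EMIT:P4(v=18,ok=T)] out:-; in:-
At end of tick 10: ['-', '-', 'P5', 'P4']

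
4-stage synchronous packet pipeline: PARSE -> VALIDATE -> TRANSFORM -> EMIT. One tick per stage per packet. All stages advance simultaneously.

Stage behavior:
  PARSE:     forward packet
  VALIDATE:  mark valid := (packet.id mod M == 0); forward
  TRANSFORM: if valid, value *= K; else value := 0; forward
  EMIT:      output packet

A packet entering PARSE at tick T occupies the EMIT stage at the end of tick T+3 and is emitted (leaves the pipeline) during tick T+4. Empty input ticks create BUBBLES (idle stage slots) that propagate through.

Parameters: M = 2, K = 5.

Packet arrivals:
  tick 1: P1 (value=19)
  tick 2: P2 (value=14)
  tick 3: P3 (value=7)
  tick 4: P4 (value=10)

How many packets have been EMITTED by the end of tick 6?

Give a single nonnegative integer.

Answer: 2

Derivation:
Tick 1: [PARSE:P1(v=19,ok=F), VALIDATE:-, TRANSFORM:-, EMIT:-] out:-; in:P1
Tick 2: [PARSE:P2(v=14,ok=F), VALIDATE:P1(v=19,ok=F), TRANSFORM:-, EMIT:-] out:-; in:P2
Tick 3: [PARSE:P3(v=7,ok=F), VALIDATE:P2(v=14,ok=T), TRANSFORM:P1(v=0,ok=F), EMIT:-] out:-; in:P3
Tick 4: [PARSE:P4(v=10,ok=F), VALIDATE:P3(v=7,ok=F), TRANSFORM:P2(v=70,ok=T), EMIT:P1(v=0,ok=F)] out:-; in:P4
Tick 5: [PARSE:-, VALIDATE:P4(v=10,ok=T), TRANSFORM:P3(v=0,ok=F), EMIT:P2(v=70,ok=T)] out:P1(v=0); in:-
Tick 6: [PARSE:-, VALIDATE:-, TRANSFORM:P4(v=50,ok=T), EMIT:P3(v=0,ok=F)] out:P2(v=70); in:-
Emitted by tick 6: ['P1', 'P2']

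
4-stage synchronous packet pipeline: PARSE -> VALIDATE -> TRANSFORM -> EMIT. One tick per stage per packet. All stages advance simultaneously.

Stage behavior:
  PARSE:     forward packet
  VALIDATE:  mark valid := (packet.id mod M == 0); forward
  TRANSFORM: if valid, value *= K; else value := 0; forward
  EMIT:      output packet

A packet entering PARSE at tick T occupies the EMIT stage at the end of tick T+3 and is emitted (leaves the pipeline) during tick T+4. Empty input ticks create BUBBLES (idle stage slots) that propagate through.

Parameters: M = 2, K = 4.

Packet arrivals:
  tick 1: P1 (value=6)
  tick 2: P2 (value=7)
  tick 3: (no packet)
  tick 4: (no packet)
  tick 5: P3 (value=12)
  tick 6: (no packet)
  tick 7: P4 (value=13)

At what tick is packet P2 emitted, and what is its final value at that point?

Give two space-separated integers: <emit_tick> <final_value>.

Tick 1: [PARSE:P1(v=6,ok=F), VALIDATE:-, TRANSFORM:-, EMIT:-] out:-; in:P1
Tick 2: [PARSE:P2(v=7,ok=F), VALIDATE:P1(v=6,ok=F), TRANSFORM:-, EMIT:-] out:-; in:P2
Tick 3: [PARSE:-, VALIDATE:P2(v=7,ok=T), TRANSFORM:P1(v=0,ok=F), EMIT:-] out:-; in:-
Tick 4: [PARSE:-, VALIDATE:-, TRANSFORM:P2(v=28,ok=T), EMIT:P1(v=0,ok=F)] out:-; in:-
Tick 5: [PARSE:P3(v=12,ok=F), VALIDATE:-, TRANSFORM:-, EMIT:P2(v=28,ok=T)] out:P1(v=0); in:P3
Tick 6: [PARSE:-, VALIDATE:P3(v=12,ok=F), TRANSFORM:-, EMIT:-] out:P2(v=28); in:-
Tick 7: [PARSE:P4(v=13,ok=F), VALIDATE:-, TRANSFORM:P3(v=0,ok=F), EMIT:-] out:-; in:P4
Tick 8: [PARSE:-, VALIDATE:P4(v=13,ok=T), TRANSFORM:-, EMIT:P3(v=0,ok=F)] out:-; in:-
Tick 9: [PARSE:-, VALIDATE:-, TRANSFORM:P4(v=52,ok=T), EMIT:-] out:P3(v=0); in:-
Tick 10: [PARSE:-, VALIDATE:-, TRANSFORM:-, EMIT:P4(v=52,ok=T)] out:-; in:-
Tick 11: [PARSE:-, VALIDATE:-, TRANSFORM:-, EMIT:-] out:P4(v=52); in:-
P2: arrives tick 2, valid=True (id=2, id%2=0), emit tick 6, final value 28

Answer: 6 28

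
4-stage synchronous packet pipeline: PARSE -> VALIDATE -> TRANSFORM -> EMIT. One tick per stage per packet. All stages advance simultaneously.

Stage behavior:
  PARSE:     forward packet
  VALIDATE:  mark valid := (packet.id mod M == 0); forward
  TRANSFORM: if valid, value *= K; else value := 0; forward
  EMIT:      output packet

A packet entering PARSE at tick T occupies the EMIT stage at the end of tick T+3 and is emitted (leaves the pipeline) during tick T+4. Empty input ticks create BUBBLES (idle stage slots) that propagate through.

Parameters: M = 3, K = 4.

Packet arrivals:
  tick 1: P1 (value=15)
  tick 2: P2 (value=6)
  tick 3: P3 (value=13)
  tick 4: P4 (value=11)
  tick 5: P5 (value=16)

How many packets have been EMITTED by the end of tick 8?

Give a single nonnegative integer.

Tick 1: [PARSE:P1(v=15,ok=F), VALIDATE:-, TRANSFORM:-, EMIT:-] out:-; in:P1
Tick 2: [PARSE:P2(v=6,ok=F), VALIDATE:P1(v=15,ok=F), TRANSFORM:-, EMIT:-] out:-; in:P2
Tick 3: [PARSE:P3(v=13,ok=F), VALIDATE:P2(v=6,ok=F), TRANSFORM:P1(v=0,ok=F), EMIT:-] out:-; in:P3
Tick 4: [PARSE:P4(v=11,ok=F), VALIDATE:P3(v=13,ok=T), TRANSFORM:P2(v=0,ok=F), EMIT:P1(v=0,ok=F)] out:-; in:P4
Tick 5: [PARSE:P5(v=16,ok=F), VALIDATE:P4(v=11,ok=F), TRANSFORM:P3(v=52,ok=T), EMIT:P2(v=0,ok=F)] out:P1(v=0); in:P5
Tick 6: [PARSE:-, VALIDATE:P5(v=16,ok=F), TRANSFORM:P4(v=0,ok=F), EMIT:P3(v=52,ok=T)] out:P2(v=0); in:-
Tick 7: [PARSE:-, VALIDATE:-, TRANSFORM:P5(v=0,ok=F), EMIT:P4(v=0,ok=F)] out:P3(v=52); in:-
Tick 8: [PARSE:-, VALIDATE:-, TRANSFORM:-, EMIT:P5(v=0,ok=F)] out:P4(v=0); in:-
Emitted by tick 8: ['P1', 'P2', 'P3', 'P4']

Answer: 4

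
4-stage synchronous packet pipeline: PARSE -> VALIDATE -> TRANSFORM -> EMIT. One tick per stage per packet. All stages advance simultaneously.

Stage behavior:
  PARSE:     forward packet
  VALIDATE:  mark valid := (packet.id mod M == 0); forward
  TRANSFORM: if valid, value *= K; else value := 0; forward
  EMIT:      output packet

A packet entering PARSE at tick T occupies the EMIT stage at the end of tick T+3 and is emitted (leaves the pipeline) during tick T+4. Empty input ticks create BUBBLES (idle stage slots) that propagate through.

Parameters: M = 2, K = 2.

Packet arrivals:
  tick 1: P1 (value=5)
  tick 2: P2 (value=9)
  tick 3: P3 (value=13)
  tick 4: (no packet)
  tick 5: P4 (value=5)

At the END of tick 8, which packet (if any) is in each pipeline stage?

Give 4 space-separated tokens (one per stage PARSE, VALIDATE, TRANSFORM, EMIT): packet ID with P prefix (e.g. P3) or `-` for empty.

Tick 1: [PARSE:P1(v=5,ok=F), VALIDATE:-, TRANSFORM:-, EMIT:-] out:-; in:P1
Tick 2: [PARSE:P2(v=9,ok=F), VALIDATE:P1(v=5,ok=F), TRANSFORM:-, EMIT:-] out:-; in:P2
Tick 3: [PARSE:P3(v=13,ok=F), VALIDATE:P2(v=9,ok=T), TRANSFORM:P1(v=0,ok=F), EMIT:-] out:-; in:P3
Tick 4: [PARSE:-, VALIDATE:P3(v=13,ok=F), TRANSFORM:P2(v=18,ok=T), EMIT:P1(v=0,ok=F)] out:-; in:-
Tick 5: [PARSE:P4(v=5,ok=F), VALIDATE:-, TRANSFORM:P3(v=0,ok=F), EMIT:P2(v=18,ok=T)] out:P1(v=0); in:P4
Tick 6: [PARSE:-, VALIDATE:P4(v=5,ok=T), TRANSFORM:-, EMIT:P3(v=0,ok=F)] out:P2(v=18); in:-
Tick 7: [PARSE:-, VALIDATE:-, TRANSFORM:P4(v=10,ok=T), EMIT:-] out:P3(v=0); in:-
Tick 8: [PARSE:-, VALIDATE:-, TRANSFORM:-, EMIT:P4(v=10,ok=T)] out:-; in:-
At end of tick 8: ['-', '-', '-', 'P4']

Answer: - - - P4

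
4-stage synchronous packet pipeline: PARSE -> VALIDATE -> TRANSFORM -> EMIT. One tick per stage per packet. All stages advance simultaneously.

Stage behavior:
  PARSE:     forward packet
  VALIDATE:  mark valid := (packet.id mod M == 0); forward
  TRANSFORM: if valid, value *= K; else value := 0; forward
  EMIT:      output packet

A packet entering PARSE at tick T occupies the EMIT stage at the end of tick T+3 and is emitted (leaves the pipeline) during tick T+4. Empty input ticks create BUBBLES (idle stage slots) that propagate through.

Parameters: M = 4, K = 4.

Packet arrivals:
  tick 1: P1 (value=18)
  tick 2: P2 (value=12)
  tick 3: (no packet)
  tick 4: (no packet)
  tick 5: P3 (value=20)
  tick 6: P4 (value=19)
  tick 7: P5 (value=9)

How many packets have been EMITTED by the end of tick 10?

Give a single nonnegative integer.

Answer: 4

Derivation:
Tick 1: [PARSE:P1(v=18,ok=F), VALIDATE:-, TRANSFORM:-, EMIT:-] out:-; in:P1
Tick 2: [PARSE:P2(v=12,ok=F), VALIDATE:P1(v=18,ok=F), TRANSFORM:-, EMIT:-] out:-; in:P2
Tick 3: [PARSE:-, VALIDATE:P2(v=12,ok=F), TRANSFORM:P1(v=0,ok=F), EMIT:-] out:-; in:-
Tick 4: [PARSE:-, VALIDATE:-, TRANSFORM:P2(v=0,ok=F), EMIT:P1(v=0,ok=F)] out:-; in:-
Tick 5: [PARSE:P3(v=20,ok=F), VALIDATE:-, TRANSFORM:-, EMIT:P2(v=0,ok=F)] out:P1(v=0); in:P3
Tick 6: [PARSE:P4(v=19,ok=F), VALIDATE:P3(v=20,ok=F), TRANSFORM:-, EMIT:-] out:P2(v=0); in:P4
Tick 7: [PARSE:P5(v=9,ok=F), VALIDATE:P4(v=19,ok=T), TRANSFORM:P3(v=0,ok=F), EMIT:-] out:-; in:P5
Tick 8: [PARSE:-, VALIDATE:P5(v=9,ok=F), TRANSFORM:P4(v=76,ok=T), EMIT:P3(v=0,ok=F)] out:-; in:-
Tick 9: [PARSE:-, VALIDATE:-, TRANSFORM:P5(v=0,ok=F), EMIT:P4(v=76,ok=T)] out:P3(v=0); in:-
Tick 10: [PARSE:-, VALIDATE:-, TRANSFORM:-, EMIT:P5(v=0,ok=F)] out:P4(v=76); in:-
Emitted by tick 10: ['P1', 'P2', 'P3', 'P4']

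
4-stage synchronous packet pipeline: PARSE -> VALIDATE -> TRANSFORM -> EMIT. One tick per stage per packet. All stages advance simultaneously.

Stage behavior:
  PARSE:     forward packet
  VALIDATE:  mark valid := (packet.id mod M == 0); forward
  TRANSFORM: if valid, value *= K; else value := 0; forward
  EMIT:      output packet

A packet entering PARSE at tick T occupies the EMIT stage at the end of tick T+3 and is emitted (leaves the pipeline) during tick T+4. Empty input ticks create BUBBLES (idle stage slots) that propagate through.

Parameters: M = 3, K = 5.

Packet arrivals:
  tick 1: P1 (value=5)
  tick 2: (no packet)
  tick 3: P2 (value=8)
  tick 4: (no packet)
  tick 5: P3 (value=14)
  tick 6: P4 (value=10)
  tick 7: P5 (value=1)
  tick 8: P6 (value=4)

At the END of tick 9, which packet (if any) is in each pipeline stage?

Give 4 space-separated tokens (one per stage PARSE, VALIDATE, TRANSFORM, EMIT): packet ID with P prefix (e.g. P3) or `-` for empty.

Tick 1: [PARSE:P1(v=5,ok=F), VALIDATE:-, TRANSFORM:-, EMIT:-] out:-; in:P1
Tick 2: [PARSE:-, VALIDATE:P1(v=5,ok=F), TRANSFORM:-, EMIT:-] out:-; in:-
Tick 3: [PARSE:P2(v=8,ok=F), VALIDATE:-, TRANSFORM:P1(v=0,ok=F), EMIT:-] out:-; in:P2
Tick 4: [PARSE:-, VALIDATE:P2(v=8,ok=F), TRANSFORM:-, EMIT:P1(v=0,ok=F)] out:-; in:-
Tick 5: [PARSE:P3(v=14,ok=F), VALIDATE:-, TRANSFORM:P2(v=0,ok=F), EMIT:-] out:P1(v=0); in:P3
Tick 6: [PARSE:P4(v=10,ok=F), VALIDATE:P3(v=14,ok=T), TRANSFORM:-, EMIT:P2(v=0,ok=F)] out:-; in:P4
Tick 7: [PARSE:P5(v=1,ok=F), VALIDATE:P4(v=10,ok=F), TRANSFORM:P3(v=70,ok=T), EMIT:-] out:P2(v=0); in:P5
Tick 8: [PARSE:P6(v=4,ok=F), VALIDATE:P5(v=1,ok=F), TRANSFORM:P4(v=0,ok=F), EMIT:P3(v=70,ok=T)] out:-; in:P6
Tick 9: [PARSE:-, VALIDATE:P6(v=4,ok=T), TRANSFORM:P5(v=0,ok=F), EMIT:P4(v=0,ok=F)] out:P3(v=70); in:-
At end of tick 9: ['-', 'P6', 'P5', 'P4']

Answer: - P6 P5 P4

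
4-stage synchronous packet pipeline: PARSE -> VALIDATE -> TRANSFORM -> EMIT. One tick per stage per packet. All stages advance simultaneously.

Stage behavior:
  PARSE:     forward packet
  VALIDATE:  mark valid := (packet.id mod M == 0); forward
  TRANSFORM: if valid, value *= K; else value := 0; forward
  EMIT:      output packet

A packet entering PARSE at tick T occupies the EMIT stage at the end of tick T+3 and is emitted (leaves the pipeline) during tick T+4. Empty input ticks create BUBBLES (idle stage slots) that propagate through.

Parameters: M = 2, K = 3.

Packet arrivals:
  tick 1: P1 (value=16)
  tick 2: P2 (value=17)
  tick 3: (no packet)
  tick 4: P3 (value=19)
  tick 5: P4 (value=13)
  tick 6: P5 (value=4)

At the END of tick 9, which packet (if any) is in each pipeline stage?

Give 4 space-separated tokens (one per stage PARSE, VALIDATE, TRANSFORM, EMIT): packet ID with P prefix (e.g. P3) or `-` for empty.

Tick 1: [PARSE:P1(v=16,ok=F), VALIDATE:-, TRANSFORM:-, EMIT:-] out:-; in:P1
Tick 2: [PARSE:P2(v=17,ok=F), VALIDATE:P1(v=16,ok=F), TRANSFORM:-, EMIT:-] out:-; in:P2
Tick 3: [PARSE:-, VALIDATE:P2(v=17,ok=T), TRANSFORM:P1(v=0,ok=F), EMIT:-] out:-; in:-
Tick 4: [PARSE:P3(v=19,ok=F), VALIDATE:-, TRANSFORM:P2(v=51,ok=T), EMIT:P1(v=0,ok=F)] out:-; in:P3
Tick 5: [PARSE:P4(v=13,ok=F), VALIDATE:P3(v=19,ok=F), TRANSFORM:-, EMIT:P2(v=51,ok=T)] out:P1(v=0); in:P4
Tick 6: [PARSE:P5(v=4,ok=F), VALIDATE:P4(v=13,ok=T), TRANSFORM:P3(v=0,ok=F), EMIT:-] out:P2(v=51); in:P5
Tick 7: [PARSE:-, VALIDATE:P5(v=4,ok=F), TRANSFORM:P4(v=39,ok=T), EMIT:P3(v=0,ok=F)] out:-; in:-
Tick 8: [PARSE:-, VALIDATE:-, TRANSFORM:P5(v=0,ok=F), EMIT:P4(v=39,ok=T)] out:P3(v=0); in:-
Tick 9: [PARSE:-, VALIDATE:-, TRANSFORM:-, EMIT:P5(v=0,ok=F)] out:P4(v=39); in:-
At end of tick 9: ['-', '-', '-', 'P5']

Answer: - - - P5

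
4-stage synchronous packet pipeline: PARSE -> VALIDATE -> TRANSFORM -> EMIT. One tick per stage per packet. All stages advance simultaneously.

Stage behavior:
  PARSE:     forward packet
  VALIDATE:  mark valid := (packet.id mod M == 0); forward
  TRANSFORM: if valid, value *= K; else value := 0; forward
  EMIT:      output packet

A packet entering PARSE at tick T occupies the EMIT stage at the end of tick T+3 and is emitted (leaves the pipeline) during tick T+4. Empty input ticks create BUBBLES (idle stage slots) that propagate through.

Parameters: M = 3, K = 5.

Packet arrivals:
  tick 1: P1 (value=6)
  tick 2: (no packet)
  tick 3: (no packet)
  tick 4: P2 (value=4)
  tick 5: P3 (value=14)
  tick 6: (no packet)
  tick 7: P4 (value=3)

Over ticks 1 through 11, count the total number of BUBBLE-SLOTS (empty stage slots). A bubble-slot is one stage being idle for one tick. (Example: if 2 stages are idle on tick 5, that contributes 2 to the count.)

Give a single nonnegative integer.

Answer: 28

Derivation:
Tick 1: [PARSE:P1(v=6,ok=F), VALIDATE:-, TRANSFORM:-, EMIT:-] out:-; bubbles=3
Tick 2: [PARSE:-, VALIDATE:P1(v=6,ok=F), TRANSFORM:-, EMIT:-] out:-; bubbles=3
Tick 3: [PARSE:-, VALIDATE:-, TRANSFORM:P1(v=0,ok=F), EMIT:-] out:-; bubbles=3
Tick 4: [PARSE:P2(v=4,ok=F), VALIDATE:-, TRANSFORM:-, EMIT:P1(v=0,ok=F)] out:-; bubbles=2
Tick 5: [PARSE:P3(v=14,ok=F), VALIDATE:P2(v=4,ok=F), TRANSFORM:-, EMIT:-] out:P1(v=0); bubbles=2
Tick 6: [PARSE:-, VALIDATE:P3(v=14,ok=T), TRANSFORM:P2(v=0,ok=F), EMIT:-] out:-; bubbles=2
Tick 7: [PARSE:P4(v=3,ok=F), VALIDATE:-, TRANSFORM:P3(v=70,ok=T), EMIT:P2(v=0,ok=F)] out:-; bubbles=1
Tick 8: [PARSE:-, VALIDATE:P4(v=3,ok=F), TRANSFORM:-, EMIT:P3(v=70,ok=T)] out:P2(v=0); bubbles=2
Tick 9: [PARSE:-, VALIDATE:-, TRANSFORM:P4(v=0,ok=F), EMIT:-] out:P3(v=70); bubbles=3
Tick 10: [PARSE:-, VALIDATE:-, TRANSFORM:-, EMIT:P4(v=0,ok=F)] out:-; bubbles=3
Tick 11: [PARSE:-, VALIDATE:-, TRANSFORM:-, EMIT:-] out:P4(v=0); bubbles=4
Total bubble-slots: 28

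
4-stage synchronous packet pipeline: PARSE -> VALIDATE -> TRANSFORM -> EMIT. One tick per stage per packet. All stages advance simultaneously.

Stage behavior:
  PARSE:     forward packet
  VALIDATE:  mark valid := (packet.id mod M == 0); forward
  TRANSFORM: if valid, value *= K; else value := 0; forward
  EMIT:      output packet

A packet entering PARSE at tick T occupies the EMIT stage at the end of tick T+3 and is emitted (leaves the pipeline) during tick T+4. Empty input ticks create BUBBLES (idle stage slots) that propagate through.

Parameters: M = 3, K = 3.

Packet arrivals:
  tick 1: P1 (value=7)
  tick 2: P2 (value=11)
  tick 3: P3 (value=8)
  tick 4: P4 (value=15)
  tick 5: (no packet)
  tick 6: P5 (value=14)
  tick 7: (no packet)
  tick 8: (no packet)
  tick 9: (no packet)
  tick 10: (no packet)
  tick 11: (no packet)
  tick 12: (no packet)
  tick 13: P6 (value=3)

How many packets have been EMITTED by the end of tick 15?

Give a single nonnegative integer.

Answer: 5

Derivation:
Tick 1: [PARSE:P1(v=7,ok=F), VALIDATE:-, TRANSFORM:-, EMIT:-] out:-; in:P1
Tick 2: [PARSE:P2(v=11,ok=F), VALIDATE:P1(v=7,ok=F), TRANSFORM:-, EMIT:-] out:-; in:P2
Tick 3: [PARSE:P3(v=8,ok=F), VALIDATE:P2(v=11,ok=F), TRANSFORM:P1(v=0,ok=F), EMIT:-] out:-; in:P3
Tick 4: [PARSE:P4(v=15,ok=F), VALIDATE:P3(v=8,ok=T), TRANSFORM:P2(v=0,ok=F), EMIT:P1(v=0,ok=F)] out:-; in:P4
Tick 5: [PARSE:-, VALIDATE:P4(v=15,ok=F), TRANSFORM:P3(v=24,ok=T), EMIT:P2(v=0,ok=F)] out:P1(v=0); in:-
Tick 6: [PARSE:P5(v=14,ok=F), VALIDATE:-, TRANSFORM:P4(v=0,ok=F), EMIT:P3(v=24,ok=T)] out:P2(v=0); in:P5
Tick 7: [PARSE:-, VALIDATE:P5(v=14,ok=F), TRANSFORM:-, EMIT:P4(v=0,ok=F)] out:P3(v=24); in:-
Tick 8: [PARSE:-, VALIDATE:-, TRANSFORM:P5(v=0,ok=F), EMIT:-] out:P4(v=0); in:-
Tick 9: [PARSE:-, VALIDATE:-, TRANSFORM:-, EMIT:P5(v=0,ok=F)] out:-; in:-
Tick 10: [PARSE:-, VALIDATE:-, TRANSFORM:-, EMIT:-] out:P5(v=0); in:-
Tick 11: [PARSE:-, VALIDATE:-, TRANSFORM:-, EMIT:-] out:-; in:-
Tick 12: [PARSE:-, VALIDATE:-, TRANSFORM:-, EMIT:-] out:-; in:-
Tick 13: [PARSE:P6(v=3,ok=F), VALIDATE:-, TRANSFORM:-, EMIT:-] out:-; in:P6
Tick 14: [PARSE:-, VALIDATE:P6(v=3,ok=T), TRANSFORM:-, EMIT:-] out:-; in:-
Tick 15: [PARSE:-, VALIDATE:-, TRANSFORM:P6(v=9,ok=T), EMIT:-] out:-; in:-
Emitted by tick 15: ['P1', 'P2', 'P3', 'P4', 'P5']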